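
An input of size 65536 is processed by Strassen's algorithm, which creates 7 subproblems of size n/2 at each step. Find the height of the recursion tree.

For divide and conquer with division factor 2:

Problem sizes at each level:
Level 0: 65536
Level 1: 32768
Level 2: 16384
Level 3: 8192
Level 4: 4096
Level 5: 2048
Level 6: 1024
Level 7: 512
Level 8: 256
Level 9: 128
Level 10: 64
Level 11: 32
Level 12: 16
Level 13: 8
Level 14: 4
Level 15: 2
Level 16: 1

The root is level 0 and the size-1 base case is level 16 (the tree spans levels 0 through 16, i.e. 17 levels counting the root), so the depth is the number of divisions: log_2(65536) = 16

The recursion tree depth is log_2(65536) = 16. At each level, the problem size is divided by 2, so it takes 16 divisions to reduce to a base case of size 1. The algorithm makes 7 recursive calls at each level.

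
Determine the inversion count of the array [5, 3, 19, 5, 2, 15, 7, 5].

Finding inversions in [5, 3, 19, 5, 2, 15, 7, 5]:

(0, 1): arr[0]=5 > arr[1]=3
(0, 4): arr[0]=5 > arr[4]=2
(1, 4): arr[1]=3 > arr[4]=2
(2, 3): arr[2]=19 > arr[3]=5
(2, 4): arr[2]=19 > arr[4]=2
(2, 5): arr[2]=19 > arr[5]=15
(2, 6): arr[2]=19 > arr[6]=7
(2, 7): arr[2]=19 > arr[7]=5
(3, 4): arr[3]=5 > arr[4]=2
(5, 6): arr[5]=15 > arr[6]=7
(5, 7): arr[5]=15 > arr[7]=5
(6, 7): arr[6]=7 > arr[7]=5

Total inversions: 12

The array has 12 inversion(s): (0,1), (0,4), (1,4), (2,3), (2,4), (2,5), (2,6), (2,7), (3,4), (5,6), (5,7), (6,7). Each pair (i,j) satisfies i < j and arr[i] > arr[j].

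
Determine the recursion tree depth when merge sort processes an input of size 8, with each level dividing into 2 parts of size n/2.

For divide and conquer with division factor 2:

Problem sizes at each level:
Level 0: 8
Level 1: 4
Level 2: 2
Level 3: 1

The root is level 0 and the size-1 base case is level 3 (the tree spans levels 0 through 3, i.e. 4 levels counting the root), so the depth is the number of divisions: log_2(8) = 3

The recursion tree depth is log_2(8) = 3. At each level, the problem size is divided by 2, so it takes 3 divisions to reduce to a base case of size 1. The algorithm makes 2 recursive calls at each level.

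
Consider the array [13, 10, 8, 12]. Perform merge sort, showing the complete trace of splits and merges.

Merge sort trace:

Split: [13, 10, 8, 12] -> [13, 10] and [8, 12]
  Split: [13, 10] -> [13] and [10]
  Merge: [13] + [10] -> [10, 13]
  Split: [8, 12] -> [8] and [12]
  Merge: [8] + [12] -> [8, 12]
Merge: [10, 13] + [8, 12] -> [8, 10, 12, 13]

Final sorted array: [8, 10, 12, 13]

The merge sort proceeds by recursively splitting the array and merging sorted halves.
After all merges, the sorted array is [8, 10, 12, 13].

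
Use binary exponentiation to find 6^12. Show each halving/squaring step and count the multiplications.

Computing 6^12 by squaring (build up from 6^1; each line after the first costs one multiplication):

6^1 = 6
6^2 = (6^1)^2 = 6^2 = 36
6^3 = 6 * 6^2 = 6 * 36 = 216
6^6 = (6^3)^2 = 216^2 = 46656
6^12 = (6^6)^2 = 46656^2 = 2176782336

Result: 2176782336
Multiplications needed: 4 (4 lines after 6^1)

6^12 = 2176782336. Using exponentiation by squaring, this requires 4 multiplications. The key idea: if the exponent is even, square the half-power; if odd, multiply by the base once.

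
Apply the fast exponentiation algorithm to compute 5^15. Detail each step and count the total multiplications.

Computing 5^15 by squaring (build up from 5^1; each line after the first costs one multiplication):

5^1 = 5
5^2 = (5^1)^2 = 5^2 = 25
5^3 = 5 * 5^2 = 5 * 25 = 125
5^6 = (5^3)^2 = 125^2 = 15625
5^7 = 5 * 5^6 = 5 * 15625 = 78125
5^14 = (5^7)^2 = 78125^2 = 6103515625
5^15 = 5 * 5^14 = 5 * 6103515625 = 30517578125

Result: 30517578125
Multiplications needed: 6 (6 lines after 5^1)

5^15 = 30517578125. Using exponentiation by squaring, this requires 6 multiplications. The key idea: if the exponent is even, square the half-power; if odd, multiply by the base once.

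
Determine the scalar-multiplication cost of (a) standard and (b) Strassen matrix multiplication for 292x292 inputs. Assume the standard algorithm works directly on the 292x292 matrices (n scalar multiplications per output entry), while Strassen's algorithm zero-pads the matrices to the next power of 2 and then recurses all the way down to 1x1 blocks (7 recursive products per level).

Matrix multiplication for 292x292 matrices:

Strassen's algorithm requires power-of-2 dimensions. Pad 292x292 to 512x512 (next power of 2).

Standard algorithm: 292^3 = 24897088 multiplications
Strassen's algorithm: 7^(log2(512)) = 7^9 = 40353607 multiplications
Difference: 24897088 - 40353607 = -15456519 (Strassen uses MORE here due to padding overhead — for small or just-over-power-of-2 n, padding can outweigh the per-level savings)

Standard: 24897088 multiplications (292^3). Strassen: 40353607 multiplications (7^9, after padding to 512x512). Strassen reduces 8 recursive multiplications to 7 at each level.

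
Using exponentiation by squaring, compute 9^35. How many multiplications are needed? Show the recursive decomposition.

Computing 9^35 by squaring (build up from 9^1; each line after the first costs one multiplication):

9^1 = 9
9^2 = (9^1)^2 = 9^2 = 81
9^4 = (9^2)^2 = 81^2 = 6561
9^8 = (9^4)^2 = 6561^2 = 43046721
9^16 = (9^8)^2 = 43046721^2 = 1853020188851841
9^17 = 9 * 9^16 = 9 * 1853020188851841 = 16677181699666569
9^34 = (9^17)^2 = 16677181699666569^2 = 278128389443693511257285776231761
9^35 = 9 * 9^34 = 9 * 278128389443693511257285776231761 = 2503155504993241601315571986085849

Result: 2503155504993241601315571986085849
Multiplications needed: 7 (7 lines after 9^1)

9^35 = 2503155504993241601315571986085849. Using exponentiation by squaring, this requires 7 multiplications. The key idea: if the exponent is even, square the half-power; if odd, multiply by the base once.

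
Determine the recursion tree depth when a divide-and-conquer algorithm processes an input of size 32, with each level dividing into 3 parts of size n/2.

For divide and conquer with division factor 2:

Problem sizes at each level:
Level 0: 32
Level 1: 16
Level 2: 8
Level 3: 4
Level 4: 2
Level 5: 1

The root is level 0 and the size-1 base case is level 5 (the tree spans levels 0 through 5, i.e. 6 levels counting the root), so the depth is the number of divisions: log_2(32) = 5

The recursion tree depth is log_2(32) = 5. At each level, the problem size is divided by 2, so it takes 5 divisions to reduce to a base case of size 1. The algorithm makes 3 recursive calls at each level.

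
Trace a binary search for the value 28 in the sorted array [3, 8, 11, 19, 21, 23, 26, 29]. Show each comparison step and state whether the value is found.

Binary search for 28 in [3, 8, 11, 19, 21, 23, 26, 29]:

lo=0, hi=7, mid=3, arr[mid]=19 -> 19 < 28, search right half
lo=4, hi=7, mid=5, arr[mid]=23 -> 23 < 28, search right half
lo=6, hi=7, mid=6, arr[mid]=26 -> 26 < 28, search right half
lo=7, hi=7, mid=7, arr[mid]=29 -> 29 > 28, search left half
lo=7 > hi=6, target 28 not found

Binary search determines that 28 is not in the array after 4 comparisons. The search space was exhausted without finding the target.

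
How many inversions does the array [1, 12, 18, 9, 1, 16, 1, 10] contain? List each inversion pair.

Finding inversions in [1, 12, 18, 9, 1, 16, 1, 10]:

(1, 3): arr[1]=12 > arr[3]=9
(1, 4): arr[1]=12 > arr[4]=1
(1, 6): arr[1]=12 > arr[6]=1
(1, 7): arr[1]=12 > arr[7]=10
(2, 3): arr[2]=18 > arr[3]=9
(2, 4): arr[2]=18 > arr[4]=1
(2, 5): arr[2]=18 > arr[5]=16
(2, 6): arr[2]=18 > arr[6]=1
(2, 7): arr[2]=18 > arr[7]=10
(3, 4): arr[3]=9 > arr[4]=1
(3, 6): arr[3]=9 > arr[6]=1
(5, 6): arr[5]=16 > arr[6]=1
(5, 7): arr[5]=16 > arr[7]=10

Total inversions: 13

The array has 13 inversion(s): (1,3), (1,4), (1,6), (1,7), (2,3), (2,4), (2,5), (2,6), (2,7), (3,4), (3,6), (5,6), (5,7). Each pair (i,j) satisfies i < j and arr[i] > arr[j].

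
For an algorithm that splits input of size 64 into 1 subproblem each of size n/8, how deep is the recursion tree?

For divide and conquer with division factor 8:

Problem sizes at each level:
Level 0: 64
Level 1: 8
Level 2: 1

The root is level 0 and the size-1 base case is level 2 (the tree spans levels 0 through 2, i.e. 3 levels counting the root), so the depth is the number of divisions: log_8(64) = 2

The recursion tree depth is log_8(64) = 2. At each level, the problem size is divided by 8, so it takes 2 divisions to reduce to a base case of size 1. The algorithm makes 1 recursive call at each level.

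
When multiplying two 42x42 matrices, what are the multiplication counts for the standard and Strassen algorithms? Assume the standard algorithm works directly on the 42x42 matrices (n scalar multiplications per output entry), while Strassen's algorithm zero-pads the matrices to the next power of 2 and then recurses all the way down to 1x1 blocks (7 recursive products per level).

Matrix multiplication for 42x42 matrices:

Strassen's algorithm requires power-of-2 dimensions. Pad 42x42 to 64x64 (next power of 2).

Standard algorithm: 42^3 = 74088 multiplications
Strassen's algorithm: 7^(log2(64)) = 7^6 = 117649 multiplications
Difference: 74088 - 117649 = -43561 (Strassen uses MORE here due to padding overhead — for small or just-over-power-of-2 n, padding can outweigh the per-level savings)

Standard: 74088 multiplications (42^3). Strassen: 117649 multiplications (7^6, after padding to 64x64). Strassen reduces 8 recursive multiplications to 7 at each level.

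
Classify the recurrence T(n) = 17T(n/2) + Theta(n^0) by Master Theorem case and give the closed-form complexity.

Master Theorem for T(n) = 17T(n/2) + O(n^0):

a = 17, b = 2, c = 0
log_b(a) = log_2(17) = 4.0875

Case 1: c = 0 < log_2(17) = 4.0875
T(n) = O(n^(log_2 17))

For T(n) = 17T(n/2) + O(n^0): log_2(17) = 4.0875. This is Case 1 of the Master Theorem (c < log_b(a), work dominated by leaves), giving O(n^(log_2 17)).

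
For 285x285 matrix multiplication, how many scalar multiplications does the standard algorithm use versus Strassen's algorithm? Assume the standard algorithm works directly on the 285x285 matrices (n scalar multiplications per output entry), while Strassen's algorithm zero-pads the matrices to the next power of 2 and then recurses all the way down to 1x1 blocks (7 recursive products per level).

Matrix multiplication for 285x285 matrices:

Strassen's algorithm requires power-of-2 dimensions. Pad 285x285 to 512x512 (next power of 2).

Standard algorithm: 285^3 = 23149125 multiplications
Strassen's algorithm: 7^(log2(512)) = 7^9 = 40353607 multiplications
Difference: 23149125 - 40353607 = -17204482 (Strassen uses MORE here due to padding overhead — for small or just-over-power-of-2 n, padding can outweigh the per-level savings)

Standard: 23149125 multiplications (285^3). Strassen: 40353607 multiplications (7^9, after padding to 512x512). Strassen reduces 8 recursive multiplications to 7 at each level.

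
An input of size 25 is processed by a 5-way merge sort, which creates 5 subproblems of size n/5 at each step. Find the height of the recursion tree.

For divide and conquer with division factor 5:

Problem sizes at each level:
Level 0: 25
Level 1: 5
Level 2: 1

The root is level 0 and the size-1 base case is level 2 (the tree spans levels 0 through 2, i.e. 3 levels counting the root), so the depth is the number of divisions: log_5(25) = 2

The recursion tree depth is log_5(25) = 2. At each level, the problem size is divided by 5, so it takes 2 divisions to reduce to a base case of size 1. The algorithm makes 5 recursive calls at each level.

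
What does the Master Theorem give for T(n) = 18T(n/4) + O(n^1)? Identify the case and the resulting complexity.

Master Theorem for T(n) = 18T(n/4) + O(n^1):

a = 18, b = 4, c = 1
log_b(a) = log_4(18) = 2.0850

Case 1: c = 1 < log_4(18) = 2.0850
T(n) = O(n^(log_4 18))

For T(n) = 18T(n/4) + O(n^1): log_4(18) = 2.0850. This is Case 1 of the Master Theorem (c < log_b(a), work dominated by leaves), giving O(n^(log_4 18)).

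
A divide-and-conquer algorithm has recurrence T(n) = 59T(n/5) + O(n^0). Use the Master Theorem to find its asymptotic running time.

Master Theorem for T(n) = 59T(n/5) + O(n^0):

a = 59, b = 5, c = 0
log_b(a) = log_5(59) = 2.5335

Case 1: c = 0 < log_5(59) = 2.5335
T(n) = O(n^(log_5 59))

For T(n) = 59T(n/5) + O(n^0): log_5(59) = 2.5335. This is Case 1 of the Master Theorem (c < log_b(a), work dominated by leaves), giving O(n^(log_5 59)).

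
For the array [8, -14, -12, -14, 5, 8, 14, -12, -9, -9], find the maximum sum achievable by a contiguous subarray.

Using Kadane's algorithm on [8, -14, -12, -14, 5, 8, 14, -12, -9, -9]:

Scanning through the array:
Position 1 (value -14): max_ending_here = -6, max_so_far = 8
Position 2 (value -12): max_ending_here = -12, max_so_far = 8
Position 3 (value -14): max_ending_here = -14, max_so_far = 8
Position 4 (value 5): max_ending_here = 5, max_so_far = 8
Position 5 (value 8): max_ending_here = 13, max_so_far = 13
Position 6 (value 14): max_ending_here = 27, max_so_far = 27
Position 7 (value -12): max_ending_here = 15, max_so_far = 27
Position 8 (value -9): max_ending_here = 6, max_so_far = 27
Position 9 (value -9): max_ending_here = -3, max_so_far = 27

Maximum subarray: [5, 8, 14]
Maximum sum: 27

The maximum subarray is [5, 8, 14] with sum 27. This subarray runs from index 4 to index 6.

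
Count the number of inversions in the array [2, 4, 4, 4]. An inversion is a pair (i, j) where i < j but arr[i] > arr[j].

Finding inversions in [2, 4, 4, 4]:


Total inversions: 0

The array has 0 inversions. It is already sorted.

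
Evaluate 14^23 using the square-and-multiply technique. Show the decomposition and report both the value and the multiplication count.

Computing 14^23 by squaring (build up from 14^1; each line after the first costs one multiplication):

14^1 = 14
14^2 = (14^1)^2 = 14^2 = 196
14^4 = (14^2)^2 = 196^2 = 38416
14^5 = 14 * 14^4 = 14 * 38416 = 537824
14^10 = (14^5)^2 = 537824^2 = 289254654976
14^11 = 14 * 14^10 = 14 * 289254654976 = 4049565169664
14^22 = (14^11)^2 = 4049565169664^2 = 16398978063355821105872896
14^23 = 14 * 14^22 = 14 * 16398978063355821105872896 = 229585692886981495482220544

Result: 229585692886981495482220544
Multiplications needed: 7 (7 lines after 14^1)

14^23 = 229585692886981495482220544. Using exponentiation by squaring, this requires 7 multiplications. The key idea: if the exponent is even, square the half-power; if odd, multiply by the base once.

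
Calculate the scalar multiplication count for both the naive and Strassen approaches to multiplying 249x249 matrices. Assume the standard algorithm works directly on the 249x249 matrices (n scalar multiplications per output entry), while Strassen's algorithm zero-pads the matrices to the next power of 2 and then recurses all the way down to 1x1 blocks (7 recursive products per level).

Matrix multiplication for 249x249 matrices:

Strassen's algorithm requires power-of-2 dimensions. Pad 249x249 to 256x256 (next power of 2).

Standard algorithm: 249^3 = 15438249 multiplications
Strassen's algorithm: 7^(log2(256)) = 7^8 = 5764801 multiplications
Savings: 15438249 - 5764801 = 9673448 multiplications

Standard: 15438249 multiplications (249^3). Strassen: 5764801 multiplications (7^8, after padding to 256x256). Strassen reduces 8 recursive multiplications to 7 at each level.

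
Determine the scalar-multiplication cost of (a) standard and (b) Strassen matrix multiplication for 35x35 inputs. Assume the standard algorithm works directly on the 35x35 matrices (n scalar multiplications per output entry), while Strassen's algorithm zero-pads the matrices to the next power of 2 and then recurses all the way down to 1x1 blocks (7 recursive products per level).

Matrix multiplication for 35x35 matrices:

Strassen's algorithm requires power-of-2 dimensions. Pad 35x35 to 64x64 (next power of 2).

Standard algorithm: 35^3 = 42875 multiplications
Strassen's algorithm: 7^(log2(64)) = 7^6 = 117649 multiplications
Difference: 42875 - 117649 = -74774 (Strassen uses MORE here due to padding overhead — for small or just-over-power-of-2 n, padding can outweigh the per-level savings)

Standard: 42875 multiplications (35^3). Strassen: 117649 multiplications (7^6, after padding to 64x64). Strassen reduces 8 recursive multiplications to 7 at each level.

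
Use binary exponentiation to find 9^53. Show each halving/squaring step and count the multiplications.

Computing 9^53 by squaring (build up from 9^1; each line after the first costs one multiplication):

9^1 = 9
9^2 = (9^1)^2 = 9^2 = 81
9^3 = 9 * 9^2 = 9 * 81 = 729
9^6 = (9^3)^2 = 729^2 = 531441
9^12 = (9^6)^2 = 531441^2 = 282429536481
9^13 = 9 * 9^12 = 9 * 282429536481 = 2541865828329
9^26 = (9^13)^2 = 2541865828329^2 = 6461081889226673298932241
9^52 = (9^26)^2 = 6461081889226673298932241^2 = 41745579179292917813953351511015323088870709282081
9^53 = 9 * 9^52 = 9 * 41745579179292917813953351511015323088870709282081 = 375710212613636260325580163599137907799836383538729

Result: 375710212613636260325580163599137907799836383538729
Multiplications needed: 8 (8 lines after 9^1)

9^53 = 375710212613636260325580163599137907799836383538729. Using exponentiation by squaring, this requires 8 multiplications. The key idea: if the exponent is even, square the half-power; if odd, multiply by the base once.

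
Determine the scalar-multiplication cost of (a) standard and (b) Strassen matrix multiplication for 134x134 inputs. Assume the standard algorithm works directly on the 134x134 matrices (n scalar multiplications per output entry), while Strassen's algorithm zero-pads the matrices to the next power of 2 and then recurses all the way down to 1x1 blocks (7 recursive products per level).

Matrix multiplication for 134x134 matrices:

Strassen's algorithm requires power-of-2 dimensions. Pad 134x134 to 256x256 (next power of 2).

Standard algorithm: 134^3 = 2406104 multiplications
Strassen's algorithm: 7^(log2(256)) = 7^8 = 5764801 multiplications
Difference: 2406104 - 5764801 = -3358697 (Strassen uses MORE here due to padding overhead — for small or just-over-power-of-2 n, padding can outweigh the per-level savings)

Standard: 2406104 multiplications (134^3). Strassen: 5764801 multiplications (7^8, after padding to 256x256). Strassen reduces 8 recursive multiplications to 7 at each level.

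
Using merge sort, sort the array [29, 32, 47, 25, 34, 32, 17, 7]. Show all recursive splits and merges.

Merge sort trace:

Split: [29, 32, 47, 25, 34, 32, 17, 7] -> [29, 32, 47, 25] and [34, 32, 17, 7]
  Split: [29, 32, 47, 25] -> [29, 32] and [47, 25]
    Split: [29, 32] -> [29] and [32]
    Merge: [29] + [32] -> [29, 32]
    Split: [47, 25] -> [47] and [25]
    Merge: [47] + [25] -> [25, 47]
  Merge: [29, 32] + [25, 47] -> [25, 29, 32, 47]
  Split: [34, 32, 17, 7] -> [34, 32] and [17, 7]
    Split: [34, 32] -> [34] and [32]
    Merge: [34] + [32] -> [32, 34]
    Split: [17, 7] -> [17] and [7]
    Merge: [17] + [7] -> [7, 17]
  Merge: [32, 34] + [7, 17] -> [7, 17, 32, 34]
Merge: [25, 29, 32, 47] + [7, 17, 32, 34] -> [7, 17, 25, 29, 32, 32, 34, 47]

Final sorted array: [7, 17, 25, 29, 32, 32, 34, 47]

The merge sort proceeds by recursively splitting the array and merging sorted halves.
After all merges, the sorted array is [7, 17, 25, 29, 32, 32, 34, 47].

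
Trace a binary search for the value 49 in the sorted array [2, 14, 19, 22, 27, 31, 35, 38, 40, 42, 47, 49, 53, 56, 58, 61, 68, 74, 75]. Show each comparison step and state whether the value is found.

Binary search for 49 in [2, 14, 19, 22, 27, 31, 35, 38, 40, 42, 47, 49, 53, 56, 58, 61, 68, 74, 75]:

lo=0, hi=18, mid=9, arr[mid]=42 -> 42 < 49, search right half
lo=10, hi=18, mid=14, arr[mid]=58 -> 58 > 49, search left half
lo=10, hi=13, mid=11, arr[mid]=49 -> Found target at index 11!

Binary search finds 49 at index 11 after 3 comparisons. The search repeatedly halves the search space by comparing with the middle element.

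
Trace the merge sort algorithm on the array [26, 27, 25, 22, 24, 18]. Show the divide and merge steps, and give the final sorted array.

Merge sort trace:

Split: [26, 27, 25, 22, 24, 18] -> [26, 27, 25] and [22, 24, 18]
  Split: [26, 27, 25] -> [26] and [27, 25]
    Split: [27, 25] -> [27] and [25]
    Merge: [27] + [25] -> [25, 27]
  Merge: [26] + [25, 27] -> [25, 26, 27]
  Split: [22, 24, 18] -> [22] and [24, 18]
    Split: [24, 18] -> [24] and [18]
    Merge: [24] + [18] -> [18, 24]
  Merge: [22] + [18, 24] -> [18, 22, 24]
Merge: [25, 26, 27] + [18, 22, 24] -> [18, 22, 24, 25, 26, 27]

Final sorted array: [18, 22, 24, 25, 26, 27]

The merge sort proceeds by recursively splitting the array and merging sorted halves.
After all merges, the sorted array is [18, 22, 24, 25, 26, 27].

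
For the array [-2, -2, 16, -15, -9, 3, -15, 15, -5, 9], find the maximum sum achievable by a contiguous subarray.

Using Kadane's algorithm on [-2, -2, 16, -15, -9, 3, -15, 15, -5, 9]:

Scanning through the array:
Position 1 (value -2): max_ending_here = -2, max_so_far = -2
Position 2 (value 16): max_ending_here = 16, max_so_far = 16
Position 3 (value -15): max_ending_here = 1, max_so_far = 16
Position 4 (value -9): max_ending_here = -8, max_so_far = 16
Position 5 (value 3): max_ending_here = 3, max_so_far = 16
Position 6 (value -15): max_ending_here = -12, max_so_far = 16
Position 7 (value 15): max_ending_here = 15, max_so_far = 16
Position 8 (value -5): max_ending_here = 10, max_so_far = 16
Position 9 (value 9): max_ending_here = 19, max_so_far = 19

Maximum subarray: [15, -5, 9]
Maximum sum: 19

The maximum subarray is [15, -5, 9] with sum 19. This subarray runs from index 7 to index 9.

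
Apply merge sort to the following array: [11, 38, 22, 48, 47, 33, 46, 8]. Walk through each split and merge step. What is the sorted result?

Merge sort trace:

Split: [11, 38, 22, 48, 47, 33, 46, 8] -> [11, 38, 22, 48] and [47, 33, 46, 8]
  Split: [11, 38, 22, 48] -> [11, 38] and [22, 48]
    Split: [11, 38] -> [11] and [38]
    Merge: [11] + [38] -> [11, 38]
    Split: [22, 48] -> [22] and [48]
    Merge: [22] + [48] -> [22, 48]
  Merge: [11, 38] + [22, 48] -> [11, 22, 38, 48]
  Split: [47, 33, 46, 8] -> [47, 33] and [46, 8]
    Split: [47, 33] -> [47] and [33]
    Merge: [47] + [33] -> [33, 47]
    Split: [46, 8] -> [46] and [8]
    Merge: [46] + [8] -> [8, 46]
  Merge: [33, 47] + [8, 46] -> [8, 33, 46, 47]
Merge: [11, 22, 38, 48] + [8, 33, 46, 47] -> [8, 11, 22, 33, 38, 46, 47, 48]

Final sorted array: [8, 11, 22, 33, 38, 46, 47, 48]

The merge sort proceeds by recursively splitting the array and merging sorted halves.
After all merges, the sorted array is [8, 11, 22, 33, 38, 46, 47, 48].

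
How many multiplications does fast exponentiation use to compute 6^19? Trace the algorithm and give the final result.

Computing 6^19 by squaring (build up from 6^1; each line after the first costs one multiplication):

6^1 = 6
6^2 = (6^1)^2 = 6^2 = 36
6^4 = (6^2)^2 = 36^2 = 1296
6^8 = (6^4)^2 = 1296^2 = 1679616
6^9 = 6 * 6^8 = 6 * 1679616 = 10077696
6^18 = (6^9)^2 = 10077696^2 = 101559956668416
6^19 = 6 * 6^18 = 6 * 101559956668416 = 609359740010496

Result: 609359740010496
Multiplications needed: 6 (6 lines after 6^1)

6^19 = 609359740010496. Using exponentiation by squaring, this requires 6 multiplications. The key idea: if the exponent is even, square the half-power; if odd, multiply by the base once.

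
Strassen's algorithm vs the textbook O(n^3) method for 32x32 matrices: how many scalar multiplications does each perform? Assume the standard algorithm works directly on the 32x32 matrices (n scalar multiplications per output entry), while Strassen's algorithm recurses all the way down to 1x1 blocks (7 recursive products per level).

Matrix multiplication for 32x32 matrices:

Standard algorithm: 32^3 = 32768 multiplications
Strassen's algorithm: 7^(log2(32)) = 7^5 = 16807 multiplications
Savings: 32768 - 16807 = 15961 multiplications

Standard: 32768 multiplications (32^3). Strassen: 16807 multiplications (7^5). Strassen reduces 8 recursive multiplications to 7 at each level.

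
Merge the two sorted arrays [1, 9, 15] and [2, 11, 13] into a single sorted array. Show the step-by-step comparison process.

Merging process:

Compare 1 vs 2: take 1 from left. Merged: [1]
Compare 9 vs 2: take 2 from right. Merged: [1, 2]
Compare 9 vs 11: take 9 from left. Merged: [1, 2, 9]
Compare 15 vs 11: take 11 from right. Merged: [1, 2, 9, 11]
Compare 15 vs 13: take 13 from right. Merged: [1, 2, 9, 11, 13]
Append remaining from left: [15]. Merged: [1, 2, 9, 11, 13, 15]

Final merged array: [1, 2, 9, 11, 13, 15]
Total comparisons: 5

The merged array is [1, 2, 9, 11, 13, 15], requiring 5 comparisons. The merge step runs in O(n) time where n is the total number of elements.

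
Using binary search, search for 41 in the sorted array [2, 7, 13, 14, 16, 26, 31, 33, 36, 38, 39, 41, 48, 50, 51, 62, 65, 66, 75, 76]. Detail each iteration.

Binary search for 41 in [2, 7, 13, 14, 16, 26, 31, 33, 36, 38, 39, 41, 48, 50, 51, 62, 65, 66, 75, 76]:

lo=0, hi=19, mid=9, arr[mid]=38 -> 38 < 41, search right half
lo=10, hi=19, mid=14, arr[mid]=51 -> 51 > 41, search left half
lo=10, hi=13, mid=11, arr[mid]=41 -> Found target at index 11!

Binary search finds 41 at index 11 after 3 comparisons. The search repeatedly halves the search space by comparing with the middle element.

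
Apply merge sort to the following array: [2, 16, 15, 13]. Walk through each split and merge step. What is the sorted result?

Merge sort trace:

Split: [2, 16, 15, 13] -> [2, 16] and [15, 13]
  Split: [2, 16] -> [2] and [16]
  Merge: [2] + [16] -> [2, 16]
  Split: [15, 13] -> [15] and [13]
  Merge: [15] + [13] -> [13, 15]
Merge: [2, 16] + [13, 15] -> [2, 13, 15, 16]

Final sorted array: [2, 13, 15, 16]

The merge sort proceeds by recursively splitting the array and merging sorted halves.
After all merges, the sorted array is [2, 13, 15, 16].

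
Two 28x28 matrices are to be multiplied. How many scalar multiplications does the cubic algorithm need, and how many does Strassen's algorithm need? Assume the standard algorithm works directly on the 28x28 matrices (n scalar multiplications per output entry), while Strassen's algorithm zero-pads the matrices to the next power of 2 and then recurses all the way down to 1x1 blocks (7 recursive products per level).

Matrix multiplication for 28x28 matrices:

Strassen's algorithm requires power-of-2 dimensions. Pad 28x28 to 32x32 (next power of 2).

Standard algorithm: 28^3 = 21952 multiplications
Strassen's algorithm: 7^(log2(32)) = 7^5 = 16807 multiplications
Savings: 21952 - 16807 = 5145 multiplications

Standard: 21952 multiplications (28^3). Strassen: 16807 multiplications (7^5, after padding to 32x32). Strassen reduces 8 recursive multiplications to 7 at each level.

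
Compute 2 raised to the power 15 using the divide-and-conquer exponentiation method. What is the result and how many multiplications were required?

Computing 2^15 by squaring (build up from 2^1; each line after the first costs one multiplication):

2^1 = 2
2^2 = (2^1)^2 = 2^2 = 4
2^3 = 2 * 2^2 = 2 * 4 = 8
2^6 = (2^3)^2 = 8^2 = 64
2^7 = 2 * 2^6 = 2 * 64 = 128
2^14 = (2^7)^2 = 128^2 = 16384
2^15 = 2 * 2^14 = 2 * 16384 = 32768

Result: 32768
Multiplications needed: 6 (6 lines after 2^1)

2^15 = 32768. Using exponentiation by squaring, this requires 6 multiplications. The key idea: if the exponent is even, square the half-power; if odd, multiply by the base once.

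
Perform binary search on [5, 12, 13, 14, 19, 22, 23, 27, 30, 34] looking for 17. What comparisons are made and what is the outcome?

Binary search for 17 in [5, 12, 13, 14, 19, 22, 23, 27, 30, 34]:

lo=0, hi=9, mid=4, arr[mid]=19 -> 19 > 17, search left half
lo=0, hi=3, mid=1, arr[mid]=12 -> 12 < 17, search right half
lo=2, hi=3, mid=2, arr[mid]=13 -> 13 < 17, search right half
lo=3, hi=3, mid=3, arr[mid]=14 -> 14 < 17, search right half
lo=4 > hi=3, target 17 not found

Binary search determines that 17 is not in the array after 4 comparisons. The search space was exhausted without finding the target.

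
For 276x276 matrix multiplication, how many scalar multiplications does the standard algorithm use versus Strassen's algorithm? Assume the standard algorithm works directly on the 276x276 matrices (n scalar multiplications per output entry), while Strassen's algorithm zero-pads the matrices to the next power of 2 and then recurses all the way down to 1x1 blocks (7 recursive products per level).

Matrix multiplication for 276x276 matrices:

Strassen's algorithm requires power-of-2 dimensions. Pad 276x276 to 512x512 (next power of 2).

Standard algorithm: 276^3 = 21024576 multiplications
Strassen's algorithm: 7^(log2(512)) = 7^9 = 40353607 multiplications
Difference: 21024576 - 40353607 = -19329031 (Strassen uses MORE here due to padding overhead — for small or just-over-power-of-2 n, padding can outweigh the per-level savings)

Standard: 21024576 multiplications (276^3). Strassen: 40353607 multiplications (7^9, after padding to 512x512). Strassen reduces 8 recursive multiplications to 7 at each level.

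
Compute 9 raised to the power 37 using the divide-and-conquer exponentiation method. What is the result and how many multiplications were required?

Computing 9^37 by squaring (build up from 9^1; each line after the first costs one multiplication):

9^1 = 9
9^2 = (9^1)^2 = 9^2 = 81
9^4 = (9^2)^2 = 81^2 = 6561
9^8 = (9^4)^2 = 6561^2 = 43046721
9^9 = 9 * 9^8 = 9 * 43046721 = 387420489
9^18 = (9^9)^2 = 387420489^2 = 150094635296999121
9^36 = (9^18)^2 = 150094635296999121^2 = 22528399544939174411840147874772641
9^37 = 9 * 9^36 = 9 * 22528399544939174411840147874772641 = 202755595904452569706561330872953769

Result: 202755595904452569706561330872953769
Multiplications needed: 7 (7 lines after 9^1)

9^37 = 202755595904452569706561330872953769. Using exponentiation by squaring, this requires 7 multiplications. The key idea: if the exponent is even, square the half-power; if odd, multiply by the base once.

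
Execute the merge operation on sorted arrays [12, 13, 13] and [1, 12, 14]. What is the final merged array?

Merging process:

Compare 12 vs 1: take 1 from right. Merged: [1]
Compare 12 vs 12: take 12 from left. Merged: [1, 12]
Compare 13 vs 12: take 12 from right. Merged: [1, 12, 12]
Compare 13 vs 14: take 13 from left. Merged: [1, 12, 12, 13]
Compare 13 vs 14: take 13 from left. Merged: [1, 12, 12, 13, 13]
Append remaining from right: [14]. Merged: [1, 12, 12, 13, 13, 14]

Final merged array: [1, 12, 12, 13, 13, 14]
Total comparisons: 5

The merged array is [1, 12, 12, 13, 13, 14], requiring 5 comparisons. The merge step runs in O(n) time where n is the total number of elements.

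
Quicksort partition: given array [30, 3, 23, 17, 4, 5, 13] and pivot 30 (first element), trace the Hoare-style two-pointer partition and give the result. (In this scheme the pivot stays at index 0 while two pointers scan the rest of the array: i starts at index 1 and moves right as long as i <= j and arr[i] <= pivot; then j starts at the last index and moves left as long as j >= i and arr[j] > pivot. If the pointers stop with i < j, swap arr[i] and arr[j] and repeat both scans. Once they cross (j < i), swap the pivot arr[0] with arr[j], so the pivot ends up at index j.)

Hoare-style two-pointer partition with pivot = 30:

Initial array: [30, 3, 23, 17, 4, 5, 13]

Pointers start at i = 1, j = 6.
i ends at 7, j ends at 6: the pointers have crossed (j < i), so scanning stops.

Swap pivot arr[0] with arr[6] to place pivot at position 6: [13, 3, 23, 17, 4, 5, 30]
Pivot position: 6

After partitioning with pivot 30, the array becomes [13, 3, 23, 17, 4, 5, 30]. The pivot is placed at index 6. All elements to the left of the pivot are <= 30, and all elements to the right are > 30.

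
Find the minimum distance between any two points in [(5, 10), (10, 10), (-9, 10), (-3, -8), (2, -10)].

Computing all pairwise distances among 5 points:

d((5, 10), (10, 10)) = 5.0 <-- minimum
d((5, 10), (-9, 10)) = 14.0
d((5, 10), (-3, -8)) = 19.6977
d((5, 10), (2, -10)) = 20.2237
d((10, 10), (-9, 10)) = 19.0
d((10, 10), (-3, -8)) = 22.2036
d((10, 10), (2, -10)) = 21.5407
d((-9, 10), (-3, -8)) = 18.9737
d((-9, 10), (2, -10)) = 22.8254
d((-3, -8), (2, -10)) = 5.3852

Closest pair: (5, 10) and (10, 10) with distance 5.0

The closest pair is (5, 10) and (10, 10) with Euclidean distance 5.0. For 5 points, brute-force pairwise comparison is shown above. For large n, the divide-and-conquer algorithm (sort by x, recurse on halves, check the dividing strip) achieves O(n log n).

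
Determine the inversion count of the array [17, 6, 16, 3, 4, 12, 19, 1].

Finding inversions in [17, 6, 16, 3, 4, 12, 19, 1]:

(0, 1): arr[0]=17 > arr[1]=6
(0, 2): arr[0]=17 > arr[2]=16
(0, 3): arr[0]=17 > arr[3]=3
(0, 4): arr[0]=17 > arr[4]=4
(0, 5): arr[0]=17 > arr[5]=12
(0, 7): arr[0]=17 > arr[7]=1
(1, 3): arr[1]=6 > arr[3]=3
(1, 4): arr[1]=6 > arr[4]=4
(1, 7): arr[1]=6 > arr[7]=1
(2, 3): arr[2]=16 > arr[3]=3
(2, 4): arr[2]=16 > arr[4]=4
(2, 5): arr[2]=16 > arr[5]=12
(2, 7): arr[2]=16 > arr[7]=1
(3, 7): arr[3]=3 > arr[7]=1
(4, 7): arr[4]=4 > arr[7]=1
(5, 7): arr[5]=12 > arr[7]=1
(6, 7): arr[6]=19 > arr[7]=1

Total inversions: 17

The array has 17 inversion(s): (0,1), (0,2), (0,3), (0,4), (0,5), (0,7), (1,3), (1,4), (1,7), (2,3), (2,4), (2,5), (2,7), (3,7), (4,7), (5,7), (6,7). Each pair (i,j) satisfies i < j and arr[i] > arr[j].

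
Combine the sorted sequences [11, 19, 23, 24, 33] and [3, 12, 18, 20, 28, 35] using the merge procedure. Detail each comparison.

Merging process:

Compare 11 vs 3: take 3 from right. Merged: [3]
Compare 11 vs 12: take 11 from left. Merged: [3, 11]
Compare 19 vs 12: take 12 from right. Merged: [3, 11, 12]
Compare 19 vs 18: take 18 from right. Merged: [3, 11, 12, 18]
Compare 19 vs 20: take 19 from left. Merged: [3, 11, 12, 18, 19]
Compare 23 vs 20: take 20 from right. Merged: [3, 11, 12, 18, 19, 20]
Compare 23 vs 28: take 23 from left. Merged: [3, 11, 12, 18, 19, 20, 23]
Compare 24 vs 28: take 24 from left. Merged: [3, 11, 12, 18, 19, 20, 23, 24]
Compare 33 vs 28: take 28 from right. Merged: [3, 11, 12, 18, 19, 20, 23, 24, 28]
Compare 33 vs 35: take 33 from left. Merged: [3, 11, 12, 18, 19, 20, 23, 24, 28, 33]
Append remaining from right: [35]. Merged: [3, 11, 12, 18, 19, 20, 23, 24, 28, 33, 35]

Final merged array: [3, 11, 12, 18, 19, 20, 23, 24, 28, 33, 35]
Total comparisons: 10

The merged array is [3, 11, 12, 18, 19, 20, 23, 24, 28, 33, 35], requiring 10 comparisons. The merge step runs in O(n) time where n is the total number of elements.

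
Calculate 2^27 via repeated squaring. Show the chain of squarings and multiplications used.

Computing 2^27 by squaring (build up from 2^1; each line after the first costs one multiplication):

2^1 = 2
2^2 = (2^1)^2 = 2^2 = 4
2^3 = 2 * 2^2 = 2 * 4 = 8
2^6 = (2^3)^2 = 8^2 = 64
2^12 = (2^6)^2 = 64^2 = 4096
2^13 = 2 * 2^12 = 2 * 4096 = 8192
2^26 = (2^13)^2 = 8192^2 = 67108864
2^27 = 2 * 2^26 = 2 * 67108864 = 134217728

Result: 134217728
Multiplications needed: 7 (7 lines after 2^1)

2^27 = 134217728. Using exponentiation by squaring, this requires 7 multiplications. The key idea: if the exponent is even, square the half-power; if odd, multiply by the base once.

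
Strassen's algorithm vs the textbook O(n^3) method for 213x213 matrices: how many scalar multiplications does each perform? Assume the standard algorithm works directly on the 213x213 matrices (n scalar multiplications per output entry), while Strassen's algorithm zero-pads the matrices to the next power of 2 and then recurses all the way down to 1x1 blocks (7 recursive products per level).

Matrix multiplication for 213x213 matrices:

Strassen's algorithm requires power-of-2 dimensions. Pad 213x213 to 256x256 (next power of 2).

Standard algorithm: 213^3 = 9663597 multiplications
Strassen's algorithm: 7^(log2(256)) = 7^8 = 5764801 multiplications
Savings: 9663597 - 5764801 = 3898796 multiplications

Standard: 9663597 multiplications (213^3). Strassen: 5764801 multiplications (7^8, after padding to 256x256). Strassen reduces 8 recursive multiplications to 7 at each level.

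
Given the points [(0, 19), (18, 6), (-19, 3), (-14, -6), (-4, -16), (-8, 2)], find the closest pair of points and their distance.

Computing all pairwise distances among 6 points:

d((0, 19), (18, 6)) = 22.2036
d((0, 19), (-19, 3)) = 24.8395
d((0, 19), (-14, -6)) = 28.6531
d((0, 19), (-4, -16)) = 35.2278
d((0, 19), (-8, 2)) = 18.7883
d((18, 6), (-19, 3)) = 37.1214
d((18, 6), (-14, -6)) = 34.176
d((18, 6), (-4, -16)) = 31.1127
d((18, 6), (-8, 2)) = 26.3059
d((-19, 3), (-14, -6)) = 10.2956
d((-19, 3), (-4, -16)) = 24.2074
d((-19, 3), (-8, 2)) = 11.0454
d((-14, -6), (-4, -16)) = 14.1421
d((-14, -6), (-8, 2)) = 10.0 <-- minimum
d((-4, -16), (-8, 2)) = 18.4391

Closest pair: (-14, -6) and (-8, 2) with distance 10.0

The closest pair is (-14, -6) and (-8, 2) with Euclidean distance 10.0. For 6 points, brute-force pairwise comparison is shown above. For large n, the divide-and-conquer algorithm (sort by x, recurse on halves, check the dividing strip) achieves O(n log n).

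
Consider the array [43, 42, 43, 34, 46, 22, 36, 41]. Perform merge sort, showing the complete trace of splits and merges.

Merge sort trace:

Split: [43, 42, 43, 34, 46, 22, 36, 41] -> [43, 42, 43, 34] and [46, 22, 36, 41]
  Split: [43, 42, 43, 34] -> [43, 42] and [43, 34]
    Split: [43, 42] -> [43] and [42]
    Merge: [43] + [42] -> [42, 43]
    Split: [43, 34] -> [43] and [34]
    Merge: [43] + [34] -> [34, 43]
  Merge: [42, 43] + [34, 43] -> [34, 42, 43, 43]
  Split: [46, 22, 36, 41] -> [46, 22] and [36, 41]
    Split: [46, 22] -> [46] and [22]
    Merge: [46] + [22] -> [22, 46]
    Split: [36, 41] -> [36] and [41]
    Merge: [36] + [41] -> [36, 41]
  Merge: [22, 46] + [36, 41] -> [22, 36, 41, 46]
Merge: [34, 42, 43, 43] + [22, 36, 41, 46] -> [22, 34, 36, 41, 42, 43, 43, 46]

Final sorted array: [22, 34, 36, 41, 42, 43, 43, 46]

The merge sort proceeds by recursively splitting the array and merging sorted halves.
After all merges, the sorted array is [22, 34, 36, 41, 42, 43, 43, 46].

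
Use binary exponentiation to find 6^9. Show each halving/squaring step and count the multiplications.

Computing 6^9 by squaring (build up from 6^1; each line after the first costs one multiplication):

6^1 = 6
6^2 = (6^1)^2 = 6^2 = 36
6^4 = (6^2)^2 = 36^2 = 1296
6^8 = (6^4)^2 = 1296^2 = 1679616
6^9 = 6 * 6^8 = 6 * 1679616 = 10077696

Result: 10077696
Multiplications needed: 4 (4 lines after 6^1)

6^9 = 10077696. Using exponentiation by squaring, this requires 4 multiplications. The key idea: if the exponent is even, square the half-power; if odd, multiply by the base once.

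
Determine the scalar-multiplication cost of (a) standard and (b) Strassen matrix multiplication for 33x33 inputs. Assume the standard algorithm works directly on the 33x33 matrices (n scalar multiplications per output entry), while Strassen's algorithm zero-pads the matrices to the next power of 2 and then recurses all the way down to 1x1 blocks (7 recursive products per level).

Matrix multiplication for 33x33 matrices:

Strassen's algorithm requires power-of-2 dimensions. Pad 33x33 to 64x64 (next power of 2).

Standard algorithm: 33^3 = 35937 multiplications
Strassen's algorithm: 7^(log2(64)) = 7^6 = 117649 multiplications
Difference: 35937 - 117649 = -81712 (Strassen uses MORE here due to padding overhead — for small or just-over-power-of-2 n, padding can outweigh the per-level savings)

Standard: 35937 multiplications (33^3). Strassen: 117649 multiplications (7^6, after padding to 64x64). Strassen reduces 8 recursive multiplications to 7 at each level.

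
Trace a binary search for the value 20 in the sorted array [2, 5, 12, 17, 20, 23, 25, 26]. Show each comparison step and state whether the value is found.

Binary search for 20 in [2, 5, 12, 17, 20, 23, 25, 26]:

lo=0, hi=7, mid=3, arr[mid]=17 -> 17 < 20, search right half
lo=4, hi=7, mid=5, arr[mid]=23 -> 23 > 20, search left half
lo=4, hi=4, mid=4, arr[mid]=20 -> Found target at index 4!

Binary search finds 20 at index 4 after 3 comparisons. The search repeatedly halves the search space by comparing with the middle element.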